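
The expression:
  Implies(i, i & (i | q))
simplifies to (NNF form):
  True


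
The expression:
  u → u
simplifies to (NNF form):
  True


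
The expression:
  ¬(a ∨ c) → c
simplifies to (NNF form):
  a ∨ c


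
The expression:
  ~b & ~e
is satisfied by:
  {e: False, b: False}


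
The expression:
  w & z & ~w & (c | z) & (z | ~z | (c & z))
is never true.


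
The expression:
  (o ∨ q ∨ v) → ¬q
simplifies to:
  ¬q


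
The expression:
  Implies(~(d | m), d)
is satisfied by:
  {d: True, m: True}
  {d: True, m: False}
  {m: True, d: False}


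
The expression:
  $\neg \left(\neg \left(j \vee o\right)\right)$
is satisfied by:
  {o: True, j: True}
  {o: True, j: False}
  {j: True, o: False}


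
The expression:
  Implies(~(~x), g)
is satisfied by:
  {g: True, x: False}
  {x: False, g: False}
  {x: True, g: True}


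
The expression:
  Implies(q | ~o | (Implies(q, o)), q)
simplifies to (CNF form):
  q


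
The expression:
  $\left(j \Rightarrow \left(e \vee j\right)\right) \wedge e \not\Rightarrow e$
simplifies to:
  $\text{False}$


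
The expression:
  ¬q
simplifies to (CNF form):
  ¬q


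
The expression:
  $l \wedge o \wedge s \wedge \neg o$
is never true.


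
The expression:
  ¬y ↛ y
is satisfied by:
  {y: False}


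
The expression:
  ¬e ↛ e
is always true.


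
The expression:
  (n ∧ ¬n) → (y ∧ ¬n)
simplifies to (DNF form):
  True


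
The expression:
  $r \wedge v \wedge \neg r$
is never true.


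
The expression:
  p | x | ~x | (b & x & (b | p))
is always true.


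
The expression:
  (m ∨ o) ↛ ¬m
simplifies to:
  m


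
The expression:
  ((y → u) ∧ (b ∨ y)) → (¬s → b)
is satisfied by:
  {b: True, s: True, u: False, y: False}
  {b: True, u: False, s: False, y: False}
  {s: True, b: False, u: False, y: False}
  {b: False, u: False, s: False, y: False}
  {y: True, b: True, s: True, u: False}
  {y: True, b: True, u: False, s: False}
  {y: True, s: True, b: False, u: False}
  {y: True, b: False, u: False, s: False}
  {b: True, u: True, s: True, y: False}
  {b: True, u: True, y: False, s: False}
  {u: True, s: True, y: False, b: False}
  {u: True, y: False, s: False, b: False}
  {b: True, u: True, y: True, s: True}
  {b: True, u: True, y: True, s: False}
  {u: True, y: True, s: True, b: False}


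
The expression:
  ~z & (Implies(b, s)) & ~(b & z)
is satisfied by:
  {s: True, z: False, b: False}
  {z: False, b: False, s: False}
  {b: True, s: True, z: False}


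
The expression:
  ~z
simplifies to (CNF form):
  ~z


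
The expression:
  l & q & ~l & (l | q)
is never true.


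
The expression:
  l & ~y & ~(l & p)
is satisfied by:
  {l: True, y: False, p: False}


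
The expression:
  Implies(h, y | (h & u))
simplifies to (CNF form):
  u | y | ~h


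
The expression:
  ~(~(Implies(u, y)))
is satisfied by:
  {y: True, u: False}
  {u: False, y: False}
  {u: True, y: True}


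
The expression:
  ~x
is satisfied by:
  {x: False}


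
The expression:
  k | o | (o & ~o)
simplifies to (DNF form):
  k | o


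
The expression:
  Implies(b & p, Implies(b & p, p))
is always true.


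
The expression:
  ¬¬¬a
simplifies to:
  ¬a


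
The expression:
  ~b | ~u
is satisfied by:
  {u: False, b: False}
  {b: True, u: False}
  {u: True, b: False}


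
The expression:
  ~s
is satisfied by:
  {s: False}


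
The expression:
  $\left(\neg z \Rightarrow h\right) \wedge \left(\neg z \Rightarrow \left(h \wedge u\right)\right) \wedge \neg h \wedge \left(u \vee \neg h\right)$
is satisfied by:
  {z: True, h: False}


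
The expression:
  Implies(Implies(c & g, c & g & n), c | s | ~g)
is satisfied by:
  {c: True, s: True, g: False}
  {c: True, g: False, s: False}
  {s: True, g: False, c: False}
  {s: False, g: False, c: False}
  {c: True, s: True, g: True}
  {c: True, g: True, s: False}
  {s: True, g: True, c: False}


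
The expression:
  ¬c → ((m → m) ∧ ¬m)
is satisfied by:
  {c: True, m: False}
  {m: False, c: False}
  {m: True, c: True}


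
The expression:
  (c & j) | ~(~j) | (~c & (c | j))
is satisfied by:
  {j: True}


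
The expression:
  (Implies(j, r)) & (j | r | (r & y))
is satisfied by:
  {r: True}


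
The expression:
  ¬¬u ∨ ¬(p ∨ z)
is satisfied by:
  {u: True, p: False, z: False}
  {z: True, u: True, p: False}
  {u: True, p: True, z: False}
  {z: True, u: True, p: True}
  {z: False, p: False, u: False}


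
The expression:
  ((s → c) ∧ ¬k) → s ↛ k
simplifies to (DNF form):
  k ∨ s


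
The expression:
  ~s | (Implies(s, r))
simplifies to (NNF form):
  r | ~s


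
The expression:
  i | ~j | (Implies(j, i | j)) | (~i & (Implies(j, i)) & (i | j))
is always true.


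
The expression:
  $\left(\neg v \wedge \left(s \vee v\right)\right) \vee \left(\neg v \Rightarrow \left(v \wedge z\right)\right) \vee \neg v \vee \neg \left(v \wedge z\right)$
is always true.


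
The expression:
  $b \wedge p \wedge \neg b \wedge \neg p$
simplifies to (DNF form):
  $\text{False}$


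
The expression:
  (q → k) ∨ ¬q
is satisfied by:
  {k: True, q: False}
  {q: False, k: False}
  {q: True, k: True}


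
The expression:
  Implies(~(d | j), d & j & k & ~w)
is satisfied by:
  {d: True, j: True}
  {d: True, j: False}
  {j: True, d: False}


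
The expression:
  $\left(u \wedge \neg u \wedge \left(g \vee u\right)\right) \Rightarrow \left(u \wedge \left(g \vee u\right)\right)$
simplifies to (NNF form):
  $\text{True}$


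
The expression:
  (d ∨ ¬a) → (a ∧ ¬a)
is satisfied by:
  {a: True, d: False}


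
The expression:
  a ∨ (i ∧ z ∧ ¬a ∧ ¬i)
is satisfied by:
  {a: True}


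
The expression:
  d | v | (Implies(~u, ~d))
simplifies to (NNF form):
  True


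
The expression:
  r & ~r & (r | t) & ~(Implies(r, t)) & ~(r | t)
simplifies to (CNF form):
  False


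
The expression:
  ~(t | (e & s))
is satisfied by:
  {t: False, s: False, e: False}
  {e: True, t: False, s: False}
  {s: True, t: False, e: False}


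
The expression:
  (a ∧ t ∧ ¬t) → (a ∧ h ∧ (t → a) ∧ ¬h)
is always true.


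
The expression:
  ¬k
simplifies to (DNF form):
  ¬k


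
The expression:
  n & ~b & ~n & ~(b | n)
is never true.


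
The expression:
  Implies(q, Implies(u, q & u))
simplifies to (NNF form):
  True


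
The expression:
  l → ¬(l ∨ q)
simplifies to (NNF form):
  ¬l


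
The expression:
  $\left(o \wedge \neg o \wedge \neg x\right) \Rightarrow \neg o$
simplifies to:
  $\text{True}$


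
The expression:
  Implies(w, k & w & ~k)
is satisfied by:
  {w: False}


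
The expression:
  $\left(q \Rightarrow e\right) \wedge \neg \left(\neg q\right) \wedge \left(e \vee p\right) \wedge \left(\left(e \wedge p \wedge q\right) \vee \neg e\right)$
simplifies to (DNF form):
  $e \wedge p \wedge q$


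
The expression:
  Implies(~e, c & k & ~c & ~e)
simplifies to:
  e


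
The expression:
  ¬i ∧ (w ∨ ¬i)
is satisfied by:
  {i: False}


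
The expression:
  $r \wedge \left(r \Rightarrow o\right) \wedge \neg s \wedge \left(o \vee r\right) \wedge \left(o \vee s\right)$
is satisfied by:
  {r: True, o: True, s: False}


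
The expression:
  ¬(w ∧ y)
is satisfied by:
  {w: False, y: False}
  {y: True, w: False}
  {w: True, y: False}


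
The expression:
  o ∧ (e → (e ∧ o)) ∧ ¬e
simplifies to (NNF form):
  o ∧ ¬e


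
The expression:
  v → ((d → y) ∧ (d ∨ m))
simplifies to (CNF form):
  (d ∨ m ∨ ¬v) ∧ (d ∨ ¬d ∨ ¬v) ∧ (m ∨ y ∨ ¬v) ∧ (y ∨ ¬d ∨ ¬v)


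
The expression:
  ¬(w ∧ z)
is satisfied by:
  {w: False, z: False}
  {z: True, w: False}
  {w: True, z: False}


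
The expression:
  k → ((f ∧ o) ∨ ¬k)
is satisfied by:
  {f: True, o: True, k: False}
  {f: True, o: False, k: False}
  {o: True, f: False, k: False}
  {f: False, o: False, k: False}
  {k: True, f: True, o: True}


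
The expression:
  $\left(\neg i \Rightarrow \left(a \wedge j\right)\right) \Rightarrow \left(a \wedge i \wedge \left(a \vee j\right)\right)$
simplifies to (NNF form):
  $\left(a \wedge i\right) \vee \left(\neg a \wedge \neg i\right) \vee \left(\neg i \wedge \neg j\right)$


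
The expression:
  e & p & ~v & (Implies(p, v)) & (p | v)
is never true.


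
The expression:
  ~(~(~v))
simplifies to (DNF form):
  ~v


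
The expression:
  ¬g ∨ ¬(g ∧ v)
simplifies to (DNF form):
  ¬g ∨ ¬v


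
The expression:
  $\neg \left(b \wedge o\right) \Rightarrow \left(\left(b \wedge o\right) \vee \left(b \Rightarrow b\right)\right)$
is always true.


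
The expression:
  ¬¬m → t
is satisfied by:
  {t: True, m: False}
  {m: False, t: False}
  {m: True, t: True}


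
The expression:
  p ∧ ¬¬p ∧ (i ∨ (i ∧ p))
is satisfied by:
  {i: True, p: True}


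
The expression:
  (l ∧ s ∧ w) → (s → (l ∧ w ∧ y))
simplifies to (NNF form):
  y ∨ ¬l ∨ ¬s ∨ ¬w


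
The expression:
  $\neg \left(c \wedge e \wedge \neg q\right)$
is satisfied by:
  {q: True, c: False, e: False}
  {c: False, e: False, q: False}
  {e: True, q: True, c: False}
  {e: True, c: False, q: False}
  {q: True, c: True, e: False}
  {c: True, q: False, e: False}
  {e: True, c: True, q: True}


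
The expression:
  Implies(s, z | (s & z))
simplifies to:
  z | ~s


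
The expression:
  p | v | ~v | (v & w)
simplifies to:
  True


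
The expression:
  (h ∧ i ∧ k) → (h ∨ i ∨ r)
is always true.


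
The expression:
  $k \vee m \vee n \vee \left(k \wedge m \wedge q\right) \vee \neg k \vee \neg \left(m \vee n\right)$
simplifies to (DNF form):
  $\text{True}$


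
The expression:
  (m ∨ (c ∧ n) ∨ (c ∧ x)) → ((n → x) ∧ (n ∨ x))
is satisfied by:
  {x: True, c: False, n: False, m: False}
  {x: True, n: True, c: False, m: False}
  {x: True, c: True, n: False, m: False}
  {x: True, n: True, c: True, m: False}
  {x: True, m: True, c: False, n: False}
  {x: True, m: True, n: True, c: False}
  {x: True, m: True, c: True, n: False}
  {x: True, m: True, n: True, c: True}
  {m: False, c: False, n: False, x: False}
  {n: True, m: False, c: False, x: False}
  {c: True, m: False, n: False, x: False}


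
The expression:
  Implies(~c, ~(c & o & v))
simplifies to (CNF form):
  True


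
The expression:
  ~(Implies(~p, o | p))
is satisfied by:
  {o: False, p: False}


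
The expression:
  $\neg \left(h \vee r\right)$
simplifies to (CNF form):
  $\neg h \wedge \neg r$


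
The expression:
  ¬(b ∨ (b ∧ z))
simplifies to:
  ¬b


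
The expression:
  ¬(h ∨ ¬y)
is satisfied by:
  {y: True, h: False}


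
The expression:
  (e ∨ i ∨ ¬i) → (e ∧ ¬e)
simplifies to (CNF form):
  False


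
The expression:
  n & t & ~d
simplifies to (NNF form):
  n & t & ~d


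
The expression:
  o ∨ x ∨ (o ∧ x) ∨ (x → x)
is always true.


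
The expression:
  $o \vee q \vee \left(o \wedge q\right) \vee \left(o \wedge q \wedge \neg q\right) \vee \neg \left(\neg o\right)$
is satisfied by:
  {q: True, o: True}
  {q: True, o: False}
  {o: True, q: False}


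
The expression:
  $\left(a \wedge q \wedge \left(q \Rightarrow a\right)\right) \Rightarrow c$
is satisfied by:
  {c: True, q: False, a: False}
  {q: False, a: False, c: False}
  {c: True, a: True, q: False}
  {a: True, q: False, c: False}
  {c: True, q: True, a: False}
  {q: True, c: False, a: False}
  {c: True, a: True, q: True}


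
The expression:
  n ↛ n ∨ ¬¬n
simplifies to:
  n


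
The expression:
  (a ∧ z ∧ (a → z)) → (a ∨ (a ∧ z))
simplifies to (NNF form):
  True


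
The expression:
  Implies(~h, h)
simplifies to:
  h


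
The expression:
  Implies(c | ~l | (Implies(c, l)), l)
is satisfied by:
  {l: True}


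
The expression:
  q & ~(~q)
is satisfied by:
  {q: True}


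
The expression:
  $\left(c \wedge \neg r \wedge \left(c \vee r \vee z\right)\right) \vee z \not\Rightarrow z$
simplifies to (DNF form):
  $c \wedge \neg r$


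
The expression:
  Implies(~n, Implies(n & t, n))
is always true.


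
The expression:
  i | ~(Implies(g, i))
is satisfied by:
  {i: True, g: True}
  {i: True, g: False}
  {g: True, i: False}


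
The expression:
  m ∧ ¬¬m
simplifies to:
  m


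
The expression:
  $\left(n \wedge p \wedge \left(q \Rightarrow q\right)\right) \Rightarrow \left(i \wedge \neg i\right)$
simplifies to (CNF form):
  $\neg n \vee \neg p$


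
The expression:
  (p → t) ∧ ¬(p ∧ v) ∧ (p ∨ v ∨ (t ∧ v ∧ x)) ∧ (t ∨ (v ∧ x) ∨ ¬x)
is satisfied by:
  {v: True, t: True, p: False}
  {v: True, t: False, p: False}
  {p: True, t: True, v: False}


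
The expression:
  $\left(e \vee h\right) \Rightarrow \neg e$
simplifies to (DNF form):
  $\neg e$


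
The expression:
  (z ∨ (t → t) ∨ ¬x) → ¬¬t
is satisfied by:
  {t: True}


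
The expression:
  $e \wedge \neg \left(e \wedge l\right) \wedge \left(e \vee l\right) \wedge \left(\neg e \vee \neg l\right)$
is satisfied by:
  {e: True, l: False}


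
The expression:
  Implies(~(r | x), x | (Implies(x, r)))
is always true.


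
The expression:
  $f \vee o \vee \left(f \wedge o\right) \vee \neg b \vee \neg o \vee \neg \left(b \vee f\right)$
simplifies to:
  $\text{True}$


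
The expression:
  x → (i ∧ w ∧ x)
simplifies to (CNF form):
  (i ∨ ¬x) ∧ (w ∨ ¬x)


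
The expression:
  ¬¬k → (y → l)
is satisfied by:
  {l: True, k: False, y: False}
  {k: False, y: False, l: False}
  {y: True, l: True, k: False}
  {y: True, k: False, l: False}
  {l: True, k: True, y: False}
  {k: True, l: False, y: False}
  {y: True, k: True, l: True}


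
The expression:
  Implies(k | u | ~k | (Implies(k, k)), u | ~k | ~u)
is always true.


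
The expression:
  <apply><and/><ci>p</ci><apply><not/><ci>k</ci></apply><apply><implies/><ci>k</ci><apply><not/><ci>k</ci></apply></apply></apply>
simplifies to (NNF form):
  <apply><and/><ci>p</ci><apply><not/><ci>k</ci></apply></apply>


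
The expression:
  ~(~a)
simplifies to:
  a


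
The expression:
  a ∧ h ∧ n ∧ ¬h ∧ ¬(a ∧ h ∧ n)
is never true.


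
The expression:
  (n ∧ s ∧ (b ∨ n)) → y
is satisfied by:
  {y: True, s: False, n: False}
  {s: False, n: False, y: False}
  {y: True, n: True, s: False}
  {n: True, s: False, y: False}
  {y: True, s: True, n: False}
  {s: True, y: False, n: False}
  {y: True, n: True, s: True}


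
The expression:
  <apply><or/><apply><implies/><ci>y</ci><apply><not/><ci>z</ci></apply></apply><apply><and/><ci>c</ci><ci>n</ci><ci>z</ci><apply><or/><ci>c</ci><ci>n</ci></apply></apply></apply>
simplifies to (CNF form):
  <apply><and/><apply><or/><ci>c</ci><apply><not/><ci>y</ci></apply><apply><not/><ci>z</ci></apply></apply><apply><or/><ci>n</ci><apply><not/><ci>y</ci></apply><apply><not/><ci>z</ci></apply></apply></apply>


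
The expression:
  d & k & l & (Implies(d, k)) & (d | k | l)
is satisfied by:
  {k: True, d: True, l: True}


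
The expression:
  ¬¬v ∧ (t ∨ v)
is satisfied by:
  {v: True}


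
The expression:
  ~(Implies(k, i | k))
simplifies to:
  False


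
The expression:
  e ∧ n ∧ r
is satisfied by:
  {r: True, e: True, n: True}


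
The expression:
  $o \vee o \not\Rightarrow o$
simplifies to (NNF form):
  $o$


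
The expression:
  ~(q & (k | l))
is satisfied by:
  {k: False, q: False, l: False}
  {l: True, k: False, q: False}
  {k: True, l: False, q: False}
  {l: True, k: True, q: False}
  {q: True, l: False, k: False}


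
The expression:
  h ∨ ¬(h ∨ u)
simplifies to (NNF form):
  h ∨ ¬u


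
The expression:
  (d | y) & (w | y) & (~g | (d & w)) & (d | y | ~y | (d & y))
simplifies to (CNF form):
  (d | y) & (w | y) & (d | ~g) & (w | ~g)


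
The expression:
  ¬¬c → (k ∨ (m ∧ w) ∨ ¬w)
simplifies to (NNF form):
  k ∨ m ∨ ¬c ∨ ¬w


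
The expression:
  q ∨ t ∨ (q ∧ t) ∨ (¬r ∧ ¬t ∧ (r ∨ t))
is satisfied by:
  {t: True, q: True}
  {t: True, q: False}
  {q: True, t: False}


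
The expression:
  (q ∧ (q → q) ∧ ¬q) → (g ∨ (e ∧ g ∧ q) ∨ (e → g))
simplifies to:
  True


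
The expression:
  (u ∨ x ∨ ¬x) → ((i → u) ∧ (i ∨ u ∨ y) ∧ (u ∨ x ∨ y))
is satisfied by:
  {u: True, y: True, i: False}
  {u: True, y: False, i: False}
  {i: True, u: True, y: True}
  {i: True, u: True, y: False}
  {y: True, i: False, u: False}


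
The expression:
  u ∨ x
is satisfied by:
  {x: True, u: True}
  {x: True, u: False}
  {u: True, x: False}


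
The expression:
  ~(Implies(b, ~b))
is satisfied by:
  {b: True}


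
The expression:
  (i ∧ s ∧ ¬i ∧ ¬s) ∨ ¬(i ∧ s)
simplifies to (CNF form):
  ¬i ∨ ¬s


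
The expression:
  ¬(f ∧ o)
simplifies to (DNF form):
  ¬f ∨ ¬o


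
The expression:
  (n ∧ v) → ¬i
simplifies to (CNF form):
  ¬i ∨ ¬n ∨ ¬v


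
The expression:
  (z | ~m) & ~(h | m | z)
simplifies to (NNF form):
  ~h & ~m & ~z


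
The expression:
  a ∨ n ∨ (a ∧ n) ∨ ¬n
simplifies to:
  True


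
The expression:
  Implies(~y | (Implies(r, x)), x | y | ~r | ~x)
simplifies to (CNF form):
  True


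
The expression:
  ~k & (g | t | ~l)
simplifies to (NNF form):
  ~k & (g | t | ~l)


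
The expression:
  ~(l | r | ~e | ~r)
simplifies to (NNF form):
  False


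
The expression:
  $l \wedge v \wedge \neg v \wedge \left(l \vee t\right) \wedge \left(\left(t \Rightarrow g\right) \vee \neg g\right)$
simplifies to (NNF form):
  $\text{False}$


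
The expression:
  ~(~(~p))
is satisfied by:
  {p: False}


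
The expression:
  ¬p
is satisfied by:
  {p: False}


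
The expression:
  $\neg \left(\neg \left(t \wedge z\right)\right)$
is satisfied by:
  {t: True, z: True}


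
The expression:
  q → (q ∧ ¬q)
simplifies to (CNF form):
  ¬q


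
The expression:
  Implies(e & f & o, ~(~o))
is always true.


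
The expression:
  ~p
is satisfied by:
  {p: False}


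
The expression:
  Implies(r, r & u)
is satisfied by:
  {u: True, r: False}
  {r: False, u: False}
  {r: True, u: True}


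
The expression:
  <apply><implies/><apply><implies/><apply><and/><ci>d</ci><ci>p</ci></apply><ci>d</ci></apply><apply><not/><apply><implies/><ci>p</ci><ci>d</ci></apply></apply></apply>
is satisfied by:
  {p: True, d: False}


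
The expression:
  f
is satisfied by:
  {f: True}


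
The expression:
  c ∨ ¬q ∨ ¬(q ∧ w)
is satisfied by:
  {c: True, w: False, q: False}
  {w: False, q: False, c: False}
  {c: True, q: True, w: False}
  {q: True, w: False, c: False}
  {c: True, w: True, q: False}
  {w: True, c: False, q: False}
  {c: True, q: True, w: True}


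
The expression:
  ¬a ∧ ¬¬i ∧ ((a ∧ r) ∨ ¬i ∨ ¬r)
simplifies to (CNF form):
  i ∧ ¬a ∧ ¬r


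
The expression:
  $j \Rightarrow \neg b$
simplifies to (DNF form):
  $\neg b \vee \neg j$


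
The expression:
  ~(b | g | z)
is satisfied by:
  {g: False, z: False, b: False}


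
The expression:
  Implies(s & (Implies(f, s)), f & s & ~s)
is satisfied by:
  {s: False}


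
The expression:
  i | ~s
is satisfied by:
  {i: True, s: False}
  {s: False, i: False}
  {s: True, i: True}


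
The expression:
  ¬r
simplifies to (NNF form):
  ¬r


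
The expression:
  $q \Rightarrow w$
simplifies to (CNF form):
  $w \vee \neg q$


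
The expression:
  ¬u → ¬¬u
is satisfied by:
  {u: True}


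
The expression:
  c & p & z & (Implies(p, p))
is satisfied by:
  {c: True, z: True, p: True}


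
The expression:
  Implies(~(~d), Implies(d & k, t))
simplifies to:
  t | ~d | ~k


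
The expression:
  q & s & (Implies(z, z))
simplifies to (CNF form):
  q & s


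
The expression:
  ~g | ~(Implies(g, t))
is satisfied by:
  {g: False, t: False}
  {t: True, g: False}
  {g: True, t: False}


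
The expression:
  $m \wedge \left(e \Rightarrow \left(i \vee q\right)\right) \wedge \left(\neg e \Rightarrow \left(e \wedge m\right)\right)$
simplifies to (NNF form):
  $e \wedge m \wedge \left(i \vee q\right)$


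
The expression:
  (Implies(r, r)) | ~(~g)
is always true.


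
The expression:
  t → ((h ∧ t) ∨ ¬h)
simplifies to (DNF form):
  True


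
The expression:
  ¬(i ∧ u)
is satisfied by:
  {u: False, i: False}
  {i: True, u: False}
  {u: True, i: False}


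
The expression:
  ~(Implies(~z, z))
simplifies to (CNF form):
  ~z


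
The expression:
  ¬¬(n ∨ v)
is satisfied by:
  {n: True, v: True}
  {n: True, v: False}
  {v: True, n: False}


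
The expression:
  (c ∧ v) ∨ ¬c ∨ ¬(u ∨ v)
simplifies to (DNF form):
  v ∨ ¬c ∨ ¬u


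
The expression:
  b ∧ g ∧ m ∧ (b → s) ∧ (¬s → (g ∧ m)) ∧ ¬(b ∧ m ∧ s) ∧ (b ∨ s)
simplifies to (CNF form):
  False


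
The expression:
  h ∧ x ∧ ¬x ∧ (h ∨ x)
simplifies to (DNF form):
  False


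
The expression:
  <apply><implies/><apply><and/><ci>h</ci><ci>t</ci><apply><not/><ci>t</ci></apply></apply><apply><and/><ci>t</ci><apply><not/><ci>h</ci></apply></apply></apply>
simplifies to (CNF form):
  <true/>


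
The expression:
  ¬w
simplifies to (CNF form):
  ¬w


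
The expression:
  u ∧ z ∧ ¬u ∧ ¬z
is never true.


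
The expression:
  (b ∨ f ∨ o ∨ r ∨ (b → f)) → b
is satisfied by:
  {b: True}


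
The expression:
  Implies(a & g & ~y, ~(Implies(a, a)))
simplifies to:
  y | ~a | ~g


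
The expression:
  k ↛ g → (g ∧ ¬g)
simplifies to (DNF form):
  g ∨ ¬k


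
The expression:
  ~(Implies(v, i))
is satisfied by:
  {v: True, i: False}


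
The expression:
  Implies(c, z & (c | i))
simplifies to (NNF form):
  z | ~c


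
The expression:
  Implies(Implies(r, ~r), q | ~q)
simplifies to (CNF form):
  True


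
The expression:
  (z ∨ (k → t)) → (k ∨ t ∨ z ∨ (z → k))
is always true.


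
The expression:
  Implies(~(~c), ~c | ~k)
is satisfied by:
  {k: False, c: False}
  {c: True, k: False}
  {k: True, c: False}


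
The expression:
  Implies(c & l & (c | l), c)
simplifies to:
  True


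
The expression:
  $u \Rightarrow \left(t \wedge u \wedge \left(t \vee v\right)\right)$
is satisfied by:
  {t: True, u: False}
  {u: False, t: False}
  {u: True, t: True}


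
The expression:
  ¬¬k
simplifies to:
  k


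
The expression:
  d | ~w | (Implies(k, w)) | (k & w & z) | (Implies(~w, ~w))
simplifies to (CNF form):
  True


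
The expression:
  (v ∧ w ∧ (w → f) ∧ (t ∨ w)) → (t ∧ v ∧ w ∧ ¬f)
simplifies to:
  ¬f ∨ ¬v ∨ ¬w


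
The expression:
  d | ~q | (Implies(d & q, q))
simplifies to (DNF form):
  True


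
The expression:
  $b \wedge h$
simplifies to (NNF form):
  $b \wedge h$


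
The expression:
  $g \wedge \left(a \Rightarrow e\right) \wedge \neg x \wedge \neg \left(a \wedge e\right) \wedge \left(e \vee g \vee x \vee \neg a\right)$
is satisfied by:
  {g: True, x: False, a: False}


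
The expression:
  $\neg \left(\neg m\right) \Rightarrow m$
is always true.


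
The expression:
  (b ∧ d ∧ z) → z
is always true.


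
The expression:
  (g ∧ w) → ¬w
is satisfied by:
  {w: False, g: False}
  {g: True, w: False}
  {w: True, g: False}


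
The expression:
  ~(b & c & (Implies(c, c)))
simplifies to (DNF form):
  ~b | ~c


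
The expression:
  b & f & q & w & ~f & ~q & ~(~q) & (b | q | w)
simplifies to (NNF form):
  False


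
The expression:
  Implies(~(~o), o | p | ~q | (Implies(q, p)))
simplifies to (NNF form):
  True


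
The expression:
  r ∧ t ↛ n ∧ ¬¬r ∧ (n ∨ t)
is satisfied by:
  {t: True, r: True, n: False}


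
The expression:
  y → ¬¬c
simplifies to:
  c ∨ ¬y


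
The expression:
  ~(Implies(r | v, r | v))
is never true.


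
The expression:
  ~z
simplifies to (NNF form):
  ~z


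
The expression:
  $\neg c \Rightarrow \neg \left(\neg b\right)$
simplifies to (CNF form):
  $b \vee c$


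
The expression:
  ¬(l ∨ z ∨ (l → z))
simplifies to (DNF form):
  False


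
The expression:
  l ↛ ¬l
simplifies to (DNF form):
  l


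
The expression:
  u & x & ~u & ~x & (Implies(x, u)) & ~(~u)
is never true.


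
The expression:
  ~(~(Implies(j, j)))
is always true.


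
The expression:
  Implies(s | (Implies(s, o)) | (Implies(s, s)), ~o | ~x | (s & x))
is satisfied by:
  {s: True, o: False, x: False}
  {s: False, o: False, x: False}
  {x: True, s: True, o: False}
  {x: True, s: False, o: False}
  {o: True, s: True, x: False}
  {o: True, s: False, x: False}
  {o: True, x: True, s: True}


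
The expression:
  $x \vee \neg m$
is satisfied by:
  {x: True, m: False}
  {m: False, x: False}
  {m: True, x: True}


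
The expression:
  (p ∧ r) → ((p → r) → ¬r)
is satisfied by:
  {p: False, r: False}
  {r: True, p: False}
  {p: True, r: False}


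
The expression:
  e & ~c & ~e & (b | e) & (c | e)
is never true.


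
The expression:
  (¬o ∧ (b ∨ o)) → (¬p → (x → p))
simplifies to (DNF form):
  o ∨ p ∨ ¬b ∨ ¬x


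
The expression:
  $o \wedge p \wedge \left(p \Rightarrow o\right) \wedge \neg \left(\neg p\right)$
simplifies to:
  $o \wedge p$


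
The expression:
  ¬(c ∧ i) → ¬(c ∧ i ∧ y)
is always true.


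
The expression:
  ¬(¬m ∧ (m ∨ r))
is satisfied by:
  {m: True, r: False}
  {r: False, m: False}
  {r: True, m: True}


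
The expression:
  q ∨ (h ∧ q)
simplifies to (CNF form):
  q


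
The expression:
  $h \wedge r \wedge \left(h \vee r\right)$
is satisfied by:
  {r: True, h: True}


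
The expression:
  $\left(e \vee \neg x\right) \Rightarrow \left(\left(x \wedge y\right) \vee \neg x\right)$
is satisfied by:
  {y: True, e: False, x: False}
  {e: False, x: False, y: False}
  {y: True, x: True, e: False}
  {x: True, e: False, y: False}
  {y: True, e: True, x: False}
  {e: True, y: False, x: False}
  {y: True, x: True, e: True}


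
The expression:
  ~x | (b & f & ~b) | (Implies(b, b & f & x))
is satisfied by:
  {f: True, x: False, b: False}
  {f: False, x: False, b: False}
  {b: True, f: True, x: False}
  {b: True, f: False, x: False}
  {x: True, f: True, b: False}
  {x: True, f: False, b: False}
  {x: True, b: True, f: True}


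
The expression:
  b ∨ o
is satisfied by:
  {b: True, o: True}
  {b: True, o: False}
  {o: True, b: False}


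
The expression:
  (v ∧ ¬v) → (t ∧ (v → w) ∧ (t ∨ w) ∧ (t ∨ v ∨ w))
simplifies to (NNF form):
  True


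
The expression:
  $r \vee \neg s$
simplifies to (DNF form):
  $r \vee \neg s$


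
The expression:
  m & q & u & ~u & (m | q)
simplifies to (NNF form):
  False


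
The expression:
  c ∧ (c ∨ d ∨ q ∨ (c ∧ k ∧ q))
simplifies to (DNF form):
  c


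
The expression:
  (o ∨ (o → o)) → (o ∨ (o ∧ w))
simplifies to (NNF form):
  o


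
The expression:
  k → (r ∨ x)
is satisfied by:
  {r: True, x: True, k: False}
  {r: True, k: False, x: False}
  {x: True, k: False, r: False}
  {x: False, k: False, r: False}
  {r: True, x: True, k: True}
  {r: True, k: True, x: False}
  {x: True, k: True, r: False}


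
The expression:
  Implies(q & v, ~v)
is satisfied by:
  {v: False, q: False}
  {q: True, v: False}
  {v: True, q: False}


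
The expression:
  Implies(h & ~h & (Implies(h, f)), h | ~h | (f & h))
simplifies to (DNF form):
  True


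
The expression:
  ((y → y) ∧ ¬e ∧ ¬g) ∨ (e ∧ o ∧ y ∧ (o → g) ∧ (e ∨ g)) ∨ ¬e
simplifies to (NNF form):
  (g ∧ o ∧ y) ∨ ¬e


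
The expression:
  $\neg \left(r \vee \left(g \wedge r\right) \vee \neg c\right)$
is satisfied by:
  {c: True, r: False}


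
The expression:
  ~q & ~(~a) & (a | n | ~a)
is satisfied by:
  {a: True, q: False}


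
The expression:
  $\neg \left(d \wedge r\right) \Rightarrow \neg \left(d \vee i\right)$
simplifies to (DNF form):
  $\left(d \wedge r\right) \vee \left(\neg d \wedge \neg i\right)$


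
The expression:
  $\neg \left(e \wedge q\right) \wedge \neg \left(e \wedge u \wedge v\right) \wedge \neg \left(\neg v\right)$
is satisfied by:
  {v: True, q: False, e: False, u: False}
  {u: True, v: True, q: False, e: False}
  {q: True, v: True, u: False, e: False}
  {u: True, q: True, v: True, e: False}
  {e: True, v: True, u: False, q: False}


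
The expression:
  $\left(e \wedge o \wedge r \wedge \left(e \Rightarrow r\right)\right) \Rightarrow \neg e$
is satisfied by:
  {e: False, o: False, r: False}
  {r: True, e: False, o: False}
  {o: True, e: False, r: False}
  {r: True, o: True, e: False}
  {e: True, r: False, o: False}
  {r: True, e: True, o: False}
  {o: True, e: True, r: False}


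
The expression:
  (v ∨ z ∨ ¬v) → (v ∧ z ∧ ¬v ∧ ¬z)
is never true.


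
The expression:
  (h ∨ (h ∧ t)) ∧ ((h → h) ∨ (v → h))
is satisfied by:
  {h: True}


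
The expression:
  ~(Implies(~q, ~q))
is never true.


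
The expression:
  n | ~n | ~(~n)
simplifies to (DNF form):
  True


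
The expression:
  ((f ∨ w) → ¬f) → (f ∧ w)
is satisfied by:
  {f: True}


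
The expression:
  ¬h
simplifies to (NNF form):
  ¬h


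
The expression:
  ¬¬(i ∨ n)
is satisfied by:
  {i: True, n: True}
  {i: True, n: False}
  {n: True, i: False}


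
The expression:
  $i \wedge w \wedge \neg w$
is never true.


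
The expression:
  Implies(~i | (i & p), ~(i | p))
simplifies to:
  ~p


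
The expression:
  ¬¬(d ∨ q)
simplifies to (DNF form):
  d ∨ q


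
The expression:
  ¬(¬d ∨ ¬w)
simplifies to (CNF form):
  d ∧ w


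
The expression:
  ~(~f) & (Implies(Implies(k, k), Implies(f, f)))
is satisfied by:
  {f: True}


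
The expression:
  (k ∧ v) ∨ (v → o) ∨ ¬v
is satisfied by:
  {k: True, o: True, v: False}
  {k: True, v: False, o: False}
  {o: True, v: False, k: False}
  {o: False, v: False, k: False}
  {k: True, o: True, v: True}
  {k: True, v: True, o: False}
  {o: True, v: True, k: False}


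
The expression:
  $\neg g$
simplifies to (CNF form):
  $\neg g$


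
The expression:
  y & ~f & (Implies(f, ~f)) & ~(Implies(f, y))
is never true.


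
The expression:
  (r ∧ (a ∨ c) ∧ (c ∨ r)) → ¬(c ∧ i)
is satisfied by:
  {c: False, i: False, r: False}
  {r: True, c: False, i: False}
  {i: True, c: False, r: False}
  {r: True, i: True, c: False}
  {c: True, r: False, i: False}
  {r: True, c: True, i: False}
  {i: True, c: True, r: False}


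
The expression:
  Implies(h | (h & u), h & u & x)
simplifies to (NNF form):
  ~h | (u & x)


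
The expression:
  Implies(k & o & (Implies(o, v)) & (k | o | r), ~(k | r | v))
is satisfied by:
  {k: False, o: False, v: False}
  {v: True, k: False, o: False}
  {o: True, k: False, v: False}
  {v: True, o: True, k: False}
  {k: True, v: False, o: False}
  {v: True, k: True, o: False}
  {o: True, k: True, v: False}


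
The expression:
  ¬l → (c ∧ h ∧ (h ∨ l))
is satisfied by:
  {c: True, l: True, h: True}
  {c: True, l: True, h: False}
  {l: True, h: True, c: False}
  {l: True, h: False, c: False}
  {c: True, h: True, l: False}


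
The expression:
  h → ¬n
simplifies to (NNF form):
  ¬h ∨ ¬n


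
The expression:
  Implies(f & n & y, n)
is always true.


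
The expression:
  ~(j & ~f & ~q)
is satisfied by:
  {q: True, f: True, j: False}
  {q: True, f: False, j: False}
  {f: True, q: False, j: False}
  {q: False, f: False, j: False}
  {j: True, q: True, f: True}
  {j: True, q: True, f: False}
  {j: True, f: True, q: False}


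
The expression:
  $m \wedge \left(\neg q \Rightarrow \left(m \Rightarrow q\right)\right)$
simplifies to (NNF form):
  $m \wedge q$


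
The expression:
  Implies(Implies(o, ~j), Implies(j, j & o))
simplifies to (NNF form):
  o | ~j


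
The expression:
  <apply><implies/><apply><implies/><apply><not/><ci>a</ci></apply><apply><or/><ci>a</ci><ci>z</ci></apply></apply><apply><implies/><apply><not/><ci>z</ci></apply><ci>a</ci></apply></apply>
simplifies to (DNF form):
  <true/>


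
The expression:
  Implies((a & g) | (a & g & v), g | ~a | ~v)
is always true.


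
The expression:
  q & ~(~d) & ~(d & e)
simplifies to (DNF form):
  d & q & ~e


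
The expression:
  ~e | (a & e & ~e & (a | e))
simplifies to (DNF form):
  ~e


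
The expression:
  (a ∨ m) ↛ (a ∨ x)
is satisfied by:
  {m: True, x: False, a: False}


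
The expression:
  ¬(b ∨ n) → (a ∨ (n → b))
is always true.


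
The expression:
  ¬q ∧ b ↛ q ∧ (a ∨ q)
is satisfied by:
  {a: True, b: True, q: False}


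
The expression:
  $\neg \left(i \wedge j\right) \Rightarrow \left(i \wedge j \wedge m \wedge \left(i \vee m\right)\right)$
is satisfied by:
  {i: True, j: True}


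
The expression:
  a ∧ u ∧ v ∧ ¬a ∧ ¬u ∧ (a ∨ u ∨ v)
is never true.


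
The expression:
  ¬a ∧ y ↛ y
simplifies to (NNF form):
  False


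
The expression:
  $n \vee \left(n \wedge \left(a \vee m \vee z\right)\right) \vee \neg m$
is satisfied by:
  {n: True, m: False}
  {m: False, n: False}
  {m: True, n: True}


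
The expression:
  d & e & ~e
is never true.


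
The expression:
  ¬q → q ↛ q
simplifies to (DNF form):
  q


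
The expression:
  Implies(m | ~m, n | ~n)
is always true.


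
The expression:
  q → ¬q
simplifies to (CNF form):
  ¬q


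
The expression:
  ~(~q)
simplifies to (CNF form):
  q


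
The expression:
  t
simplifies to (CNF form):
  t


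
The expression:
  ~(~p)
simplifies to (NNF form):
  p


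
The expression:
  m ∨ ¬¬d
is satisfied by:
  {d: True, m: True}
  {d: True, m: False}
  {m: True, d: False}


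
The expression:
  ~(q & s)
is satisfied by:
  {s: False, q: False}
  {q: True, s: False}
  {s: True, q: False}


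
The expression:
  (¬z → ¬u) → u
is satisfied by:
  {u: True}


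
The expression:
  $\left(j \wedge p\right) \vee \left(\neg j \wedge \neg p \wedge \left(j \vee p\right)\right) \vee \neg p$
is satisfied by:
  {j: True, p: False}
  {p: False, j: False}
  {p: True, j: True}


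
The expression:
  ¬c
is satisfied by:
  {c: False}


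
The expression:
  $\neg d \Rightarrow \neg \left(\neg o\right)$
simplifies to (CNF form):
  $d \vee o$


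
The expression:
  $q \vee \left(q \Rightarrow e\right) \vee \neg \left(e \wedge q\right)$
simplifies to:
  $\text{True}$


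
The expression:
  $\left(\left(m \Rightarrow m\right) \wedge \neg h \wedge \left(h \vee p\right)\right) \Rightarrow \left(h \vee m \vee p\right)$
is always true.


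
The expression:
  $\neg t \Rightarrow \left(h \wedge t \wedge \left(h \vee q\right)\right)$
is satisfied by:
  {t: True}


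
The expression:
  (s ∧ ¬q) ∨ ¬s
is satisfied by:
  {s: False, q: False}
  {q: True, s: False}
  {s: True, q: False}


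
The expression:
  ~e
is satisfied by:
  {e: False}


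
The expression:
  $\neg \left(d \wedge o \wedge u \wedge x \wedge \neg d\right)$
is always true.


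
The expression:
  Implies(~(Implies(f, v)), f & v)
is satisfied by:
  {v: True, f: False}
  {f: False, v: False}
  {f: True, v: True}


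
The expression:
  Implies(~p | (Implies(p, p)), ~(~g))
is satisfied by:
  {g: True}


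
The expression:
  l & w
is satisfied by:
  {w: True, l: True}


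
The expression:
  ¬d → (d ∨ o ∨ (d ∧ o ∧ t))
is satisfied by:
  {d: True, o: True}
  {d: True, o: False}
  {o: True, d: False}


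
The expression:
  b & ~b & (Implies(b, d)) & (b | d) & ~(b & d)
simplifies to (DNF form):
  False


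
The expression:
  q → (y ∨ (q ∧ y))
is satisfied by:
  {y: True, q: False}
  {q: False, y: False}
  {q: True, y: True}


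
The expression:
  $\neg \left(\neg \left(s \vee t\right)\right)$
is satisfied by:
  {t: True, s: True}
  {t: True, s: False}
  {s: True, t: False}


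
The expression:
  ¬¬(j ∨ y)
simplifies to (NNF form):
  j ∨ y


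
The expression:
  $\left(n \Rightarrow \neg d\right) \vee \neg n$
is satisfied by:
  {d: False, n: False}
  {n: True, d: False}
  {d: True, n: False}


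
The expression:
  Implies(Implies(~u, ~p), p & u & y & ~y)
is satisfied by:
  {p: True, u: False}


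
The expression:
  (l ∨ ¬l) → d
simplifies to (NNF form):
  d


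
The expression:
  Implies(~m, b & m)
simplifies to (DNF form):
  m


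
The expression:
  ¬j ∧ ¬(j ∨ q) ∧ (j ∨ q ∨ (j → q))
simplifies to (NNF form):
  ¬j ∧ ¬q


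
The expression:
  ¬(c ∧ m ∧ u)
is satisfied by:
  {u: False, m: False, c: False}
  {c: True, u: False, m: False}
  {m: True, u: False, c: False}
  {c: True, m: True, u: False}
  {u: True, c: False, m: False}
  {c: True, u: True, m: False}
  {m: True, u: True, c: False}


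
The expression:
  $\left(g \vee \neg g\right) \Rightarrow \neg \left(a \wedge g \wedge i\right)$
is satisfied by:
  {g: False, a: False, i: False}
  {i: True, g: False, a: False}
  {a: True, g: False, i: False}
  {i: True, a: True, g: False}
  {g: True, i: False, a: False}
  {i: True, g: True, a: False}
  {a: True, g: True, i: False}


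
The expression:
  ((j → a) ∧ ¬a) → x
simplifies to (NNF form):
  a ∨ j ∨ x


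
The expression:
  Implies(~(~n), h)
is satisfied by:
  {h: True, n: False}
  {n: False, h: False}
  {n: True, h: True}


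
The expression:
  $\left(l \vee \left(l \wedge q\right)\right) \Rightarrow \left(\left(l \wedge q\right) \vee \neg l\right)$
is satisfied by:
  {q: True, l: False}
  {l: False, q: False}
  {l: True, q: True}


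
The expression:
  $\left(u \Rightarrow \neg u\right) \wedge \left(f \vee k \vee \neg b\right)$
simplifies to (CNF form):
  $\neg u \wedge \left(f \vee k \vee \neg b\right)$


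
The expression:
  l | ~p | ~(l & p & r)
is always true.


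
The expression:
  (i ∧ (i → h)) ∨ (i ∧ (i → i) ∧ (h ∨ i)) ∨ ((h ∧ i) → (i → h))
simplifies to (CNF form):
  True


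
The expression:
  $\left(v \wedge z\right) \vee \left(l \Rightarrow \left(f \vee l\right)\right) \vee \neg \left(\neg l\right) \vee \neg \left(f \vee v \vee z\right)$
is always true.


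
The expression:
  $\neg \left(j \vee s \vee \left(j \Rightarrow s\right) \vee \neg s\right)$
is never true.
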